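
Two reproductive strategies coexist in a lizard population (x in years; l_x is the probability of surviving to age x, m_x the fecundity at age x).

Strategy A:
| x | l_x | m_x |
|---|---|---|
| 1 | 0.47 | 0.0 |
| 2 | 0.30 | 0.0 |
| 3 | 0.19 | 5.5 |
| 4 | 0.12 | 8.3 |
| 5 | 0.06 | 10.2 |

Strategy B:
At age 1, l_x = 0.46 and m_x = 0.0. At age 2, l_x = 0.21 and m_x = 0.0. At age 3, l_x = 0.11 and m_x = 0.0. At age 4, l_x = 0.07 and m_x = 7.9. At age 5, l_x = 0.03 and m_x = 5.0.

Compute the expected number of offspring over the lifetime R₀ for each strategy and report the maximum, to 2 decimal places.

2.65

Strategy A: R₀ = 0.47×0.0 + 0.30×0.0 + 0.19×5.5 + 0.12×8.3 + 0.06×10.2 = 2.6530
Strategy B: R₀ = 0.46×0.0 + 0.21×0.0 + 0.11×0.0 + 0.07×7.9 + 0.03×5.0 = 0.7030
Highest R₀: strategy A with 2.6530.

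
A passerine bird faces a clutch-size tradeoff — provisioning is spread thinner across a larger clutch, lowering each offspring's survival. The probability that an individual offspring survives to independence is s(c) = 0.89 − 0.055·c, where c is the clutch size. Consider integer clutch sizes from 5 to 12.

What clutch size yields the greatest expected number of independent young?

Expected independent young = c × s(c):
  c=5: 5 × 0.615 = 3.075
  c=6: 6 × 0.560 = 3.360
  c=7: 7 × 0.505 = 3.535
  c=8: 8 × 0.450 = 3.600
  c=9: 9 × 0.395 = 3.555
  c=10: 10 × 0.340 = 3.400
  c=11: 11 × 0.285 = 3.135
  c=12: 12 × 0.230 = 2.760
Maximum at c = 8 (3.600 independent young).

8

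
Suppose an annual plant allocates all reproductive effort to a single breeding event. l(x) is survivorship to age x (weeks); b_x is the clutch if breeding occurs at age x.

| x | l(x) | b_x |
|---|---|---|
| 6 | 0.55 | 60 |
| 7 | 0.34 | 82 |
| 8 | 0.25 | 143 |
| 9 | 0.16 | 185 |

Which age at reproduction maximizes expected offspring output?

8

Expected offspring if breeding at age x = l(x) × b_x:
  age 6: 0.55 × 60 = 33.000
  age 7: 0.34 × 82 = 27.880
  age 8: 0.25 × 143 = 35.750
  age 9: 0.16 × 185 = 29.600
Maximum at age 8 (35.750).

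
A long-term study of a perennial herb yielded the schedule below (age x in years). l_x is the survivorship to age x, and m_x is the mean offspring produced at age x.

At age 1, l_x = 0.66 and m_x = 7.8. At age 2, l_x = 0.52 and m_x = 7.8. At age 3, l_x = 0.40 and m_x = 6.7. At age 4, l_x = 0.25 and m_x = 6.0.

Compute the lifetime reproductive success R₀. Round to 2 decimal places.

R₀ = Σ l_x m_x:
  age 1: 0.66 × 7.8 = 5.1480
  age 2: 0.52 × 7.8 = 4.0560
  age 3: 0.40 × 6.7 = 2.6800
  age 4: 0.25 × 6.0 = 1.5000
R₀ = 5.1480 + 4.0560 + 2.6800 + 1.5000 = 13.3840

13.38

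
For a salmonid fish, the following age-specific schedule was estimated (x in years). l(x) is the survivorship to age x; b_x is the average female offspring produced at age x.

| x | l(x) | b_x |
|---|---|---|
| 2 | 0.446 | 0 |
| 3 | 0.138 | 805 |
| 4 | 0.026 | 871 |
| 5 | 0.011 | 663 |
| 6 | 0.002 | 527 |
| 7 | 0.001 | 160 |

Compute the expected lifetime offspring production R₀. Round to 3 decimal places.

R₀ = Σ l(x) b_x:
  age 2: 0.446 × 0 = 0.0000
  age 3: 0.138 × 805 = 111.0900
  age 4: 0.026 × 871 = 22.6460
  age 5: 0.011 × 663 = 7.2930
  age 6: 0.002 × 527 = 1.0540
  age 7: 0.001 × 160 = 0.1600
R₀ = 0.0000 + 111.0900 + 22.6460 + 7.2930 + 1.0540 + 0.1600 = 142.2430

142.243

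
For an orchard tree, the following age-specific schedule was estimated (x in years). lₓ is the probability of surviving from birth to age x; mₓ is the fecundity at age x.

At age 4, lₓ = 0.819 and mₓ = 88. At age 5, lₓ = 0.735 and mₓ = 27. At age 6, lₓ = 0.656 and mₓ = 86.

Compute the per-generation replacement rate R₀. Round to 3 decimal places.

148.333

R₀ = Σ lₓ mₓ:
  age 4: 0.819 × 88 = 72.0720
  age 5: 0.735 × 27 = 19.8450
  age 6: 0.656 × 86 = 56.4160
R₀ = 72.0720 + 19.8450 + 56.4160 = 148.3330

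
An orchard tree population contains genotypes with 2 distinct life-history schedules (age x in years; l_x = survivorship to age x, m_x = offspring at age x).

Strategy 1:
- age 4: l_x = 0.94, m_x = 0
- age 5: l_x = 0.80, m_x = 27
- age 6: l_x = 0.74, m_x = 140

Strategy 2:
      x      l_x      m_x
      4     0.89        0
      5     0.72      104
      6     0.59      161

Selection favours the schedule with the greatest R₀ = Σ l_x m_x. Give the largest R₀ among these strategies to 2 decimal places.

169.87

Strategy 1: R₀ = 0.94×0 + 0.80×27 + 0.74×140 = 125.2000
Strategy 2: R₀ = 0.89×0 + 0.72×104 + 0.59×161 = 169.8700
Highest R₀: strategy 2 with 169.8700.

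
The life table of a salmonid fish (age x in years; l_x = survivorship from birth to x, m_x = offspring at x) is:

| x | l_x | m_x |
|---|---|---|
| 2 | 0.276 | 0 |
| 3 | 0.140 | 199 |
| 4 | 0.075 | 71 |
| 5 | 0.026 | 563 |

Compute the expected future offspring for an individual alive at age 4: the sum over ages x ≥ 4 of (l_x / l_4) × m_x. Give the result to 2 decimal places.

266.17

l_4 = 0.075. Conditional survival from age 4 to x is l_x / l_4.
  x=4: (0.075/0.075) × 71 = 71.0000
  x=5: (0.026/0.075) × 563 = 195.1733
Sum = 71.0000 + 195.1733 = 266.1733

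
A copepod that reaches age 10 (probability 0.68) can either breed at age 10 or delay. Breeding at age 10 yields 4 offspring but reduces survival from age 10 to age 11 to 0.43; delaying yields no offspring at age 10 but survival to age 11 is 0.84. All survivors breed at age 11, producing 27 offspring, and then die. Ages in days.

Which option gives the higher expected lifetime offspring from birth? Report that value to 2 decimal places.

15.42

breed at age 10: R₀ = 0.68 × (4 + 0.43 × 27) = 0.68 × 15.6100 = 10.6148
delay to age 11: R₀ = 0.68 × (0.84 × 27) = 0.68 × 22.6800 = 15.4224
Higher: delay to age 11 (15.4224).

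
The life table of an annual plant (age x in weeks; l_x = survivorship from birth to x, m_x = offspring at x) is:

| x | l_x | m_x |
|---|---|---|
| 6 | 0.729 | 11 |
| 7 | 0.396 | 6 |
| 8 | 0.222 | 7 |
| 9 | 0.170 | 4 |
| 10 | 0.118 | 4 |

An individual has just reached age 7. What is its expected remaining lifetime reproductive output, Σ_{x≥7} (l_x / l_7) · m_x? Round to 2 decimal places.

l_7 = 0.396. Conditional survival from age 7 to x is l_x / l_7.
  x=7: (0.396/0.396) × 6 = 6.0000
  x=8: (0.222/0.396) × 7 = 3.9242
  x=9: (0.170/0.396) × 4 = 1.7172
  x=10: (0.118/0.396) × 4 = 1.1919
Sum = 6.0000 + 3.9242 + 1.7172 + 1.1919 = 12.8333

12.83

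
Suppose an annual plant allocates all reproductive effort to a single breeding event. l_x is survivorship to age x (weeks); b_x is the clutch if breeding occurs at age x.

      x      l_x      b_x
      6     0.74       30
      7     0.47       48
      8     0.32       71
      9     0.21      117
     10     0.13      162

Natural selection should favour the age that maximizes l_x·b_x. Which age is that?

Expected offspring if breeding at age x = l_x × b_x:
  age 6: 0.74 × 30 = 22.200
  age 7: 0.47 × 48 = 22.560
  age 8: 0.32 × 71 = 22.720
  age 9: 0.21 × 117 = 24.570
  age 10: 0.13 × 162 = 21.060
Maximum at age 9 (24.570).

9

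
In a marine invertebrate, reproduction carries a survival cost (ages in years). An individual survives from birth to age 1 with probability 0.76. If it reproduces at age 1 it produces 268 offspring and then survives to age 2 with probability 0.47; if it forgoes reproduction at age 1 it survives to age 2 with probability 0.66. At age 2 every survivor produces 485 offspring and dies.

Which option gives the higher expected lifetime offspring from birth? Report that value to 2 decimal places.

breed at age 1: R₀ = 0.76 × (268 + 0.47 × 485) = 0.76 × 495.9500 = 376.9220
delay to age 2: R₀ = 0.76 × (0.66 × 485) = 0.76 × 320.1000 = 243.2760
Higher: breed at age 1 (376.9220).

376.92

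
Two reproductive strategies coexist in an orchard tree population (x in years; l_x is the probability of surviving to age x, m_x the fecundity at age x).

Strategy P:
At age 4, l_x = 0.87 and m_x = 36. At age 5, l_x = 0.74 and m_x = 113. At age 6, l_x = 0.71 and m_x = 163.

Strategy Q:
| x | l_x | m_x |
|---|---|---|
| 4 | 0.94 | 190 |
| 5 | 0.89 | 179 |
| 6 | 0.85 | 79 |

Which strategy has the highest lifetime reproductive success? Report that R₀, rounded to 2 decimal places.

Strategy P: R₀ = 0.87×36 + 0.74×113 + 0.71×163 = 230.6700
Strategy Q: R₀ = 0.94×190 + 0.89×179 + 0.85×79 = 405.0600
Highest R₀: strategy Q with 405.0600.

405.06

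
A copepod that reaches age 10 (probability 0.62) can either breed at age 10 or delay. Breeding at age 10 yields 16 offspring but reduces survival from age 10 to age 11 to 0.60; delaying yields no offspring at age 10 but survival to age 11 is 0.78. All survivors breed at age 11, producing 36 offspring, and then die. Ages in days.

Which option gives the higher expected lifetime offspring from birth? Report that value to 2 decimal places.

breed at age 10: R₀ = 0.62 × (16 + 0.60 × 36) = 0.62 × 37.6000 = 23.3120
delay to age 11: R₀ = 0.62 × (0.78 × 36) = 0.62 × 28.0800 = 17.4096
Higher: breed at age 10 (23.3120).

23.31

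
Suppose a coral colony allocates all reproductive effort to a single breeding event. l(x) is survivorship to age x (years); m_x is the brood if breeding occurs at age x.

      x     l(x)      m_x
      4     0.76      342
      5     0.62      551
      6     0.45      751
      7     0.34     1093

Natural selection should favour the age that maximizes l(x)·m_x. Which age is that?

7

Expected offspring if breeding at age x = l(x) × m_x:
  age 4: 0.76 × 342 = 259.920
  age 5: 0.62 × 551 = 341.620
  age 6: 0.45 × 751 = 337.950
  age 7: 0.34 × 1093 = 371.620
Maximum at age 7 (371.620).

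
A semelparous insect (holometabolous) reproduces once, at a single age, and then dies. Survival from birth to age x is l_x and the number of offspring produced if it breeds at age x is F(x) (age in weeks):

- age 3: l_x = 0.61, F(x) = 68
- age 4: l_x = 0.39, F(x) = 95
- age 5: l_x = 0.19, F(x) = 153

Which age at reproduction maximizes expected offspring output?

3

Expected offspring if breeding at age x = l_x × F(x):
  age 3: 0.61 × 68 = 41.480
  age 4: 0.39 × 95 = 37.050
  age 5: 0.19 × 153 = 29.070
Maximum at age 3 (41.480).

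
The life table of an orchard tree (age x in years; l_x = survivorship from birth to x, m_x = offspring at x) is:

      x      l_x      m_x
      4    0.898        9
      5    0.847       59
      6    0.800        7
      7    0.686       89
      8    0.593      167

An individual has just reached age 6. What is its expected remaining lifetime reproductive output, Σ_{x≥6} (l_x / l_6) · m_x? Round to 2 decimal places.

207.11

l_6 = 0.800. Conditional survival from age 6 to x is l_x / l_6.
  x=6: (0.800/0.800) × 7 = 7.0000
  x=7: (0.686/0.800) × 89 = 76.3175
  x=8: (0.593/0.800) × 167 = 123.7887
Sum = 7.0000 + 76.3175 + 123.7887 = 207.1062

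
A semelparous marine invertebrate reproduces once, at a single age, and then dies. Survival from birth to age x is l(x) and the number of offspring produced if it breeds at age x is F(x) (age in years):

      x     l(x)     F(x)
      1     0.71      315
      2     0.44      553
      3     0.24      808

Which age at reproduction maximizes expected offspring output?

Expected offspring if breeding at age x = l(x) × F(x):
  age 1: 0.71 × 315 = 223.650
  age 2: 0.44 × 553 = 243.320
  age 3: 0.24 × 808 = 193.920
Maximum at age 2 (243.320).

2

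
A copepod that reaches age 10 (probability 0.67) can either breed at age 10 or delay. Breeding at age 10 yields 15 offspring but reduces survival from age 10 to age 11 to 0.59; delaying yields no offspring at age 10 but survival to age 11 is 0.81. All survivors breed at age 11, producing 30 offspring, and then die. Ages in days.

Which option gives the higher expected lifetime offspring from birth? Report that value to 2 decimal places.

breed at age 10: R₀ = 0.67 × (15 + 0.59 × 30) = 0.67 × 32.7000 = 21.9090
delay to age 11: R₀ = 0.67 × (0.81 × 30) = 0.67 × 24.3000 = 16.2810
Higher: breed at age 10 (21.9090).

21.91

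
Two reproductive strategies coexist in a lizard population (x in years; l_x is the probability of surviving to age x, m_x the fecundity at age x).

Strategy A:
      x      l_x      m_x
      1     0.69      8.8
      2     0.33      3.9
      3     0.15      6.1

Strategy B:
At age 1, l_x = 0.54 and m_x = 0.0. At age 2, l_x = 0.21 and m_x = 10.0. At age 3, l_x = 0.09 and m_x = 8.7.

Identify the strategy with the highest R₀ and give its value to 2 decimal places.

8.27

Strategy A: R₀ = 0.69×8.8 + 0.33×3.9 + 0.15×6.1 = 8.2740
Strategy B: R₀ = 0.54×0.0 + 0.21×10.0 + 0.09×8.7 = 2.8830
Highest R₀: strategy A with 8.2740.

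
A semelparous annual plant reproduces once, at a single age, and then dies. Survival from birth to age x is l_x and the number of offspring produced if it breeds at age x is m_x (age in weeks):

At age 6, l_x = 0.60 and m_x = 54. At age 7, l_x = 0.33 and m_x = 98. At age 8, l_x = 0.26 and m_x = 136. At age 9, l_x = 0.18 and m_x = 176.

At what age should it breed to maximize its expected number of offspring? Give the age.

Expected offspring if breeding at age x = l_x × m_x:
  age 6: 0.60 × 54 = 32.400
  age 7: 0.33 × 98 = 32.340
  age 8: 0.26 × 136 = 35.360
  age 9: 0.18 × 176 = 31.680
Maximum at age 8 (35.360).

8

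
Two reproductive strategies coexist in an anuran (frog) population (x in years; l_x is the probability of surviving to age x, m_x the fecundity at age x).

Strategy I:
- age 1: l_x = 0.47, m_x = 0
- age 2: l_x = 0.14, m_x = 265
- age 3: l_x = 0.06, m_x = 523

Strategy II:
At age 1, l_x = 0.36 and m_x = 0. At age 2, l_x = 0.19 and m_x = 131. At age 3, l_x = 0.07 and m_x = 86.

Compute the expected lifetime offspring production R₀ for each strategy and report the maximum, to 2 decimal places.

Strategy I: R₀ = 0.47×0 + 0.14×265 + 0.06×523 = 68.4800
Strategy II: R₀ = 0.36×0 + 0.19×131 + 0.07×86 = 30.9100
Highest R₀: strategy I with 68.4800.

68.48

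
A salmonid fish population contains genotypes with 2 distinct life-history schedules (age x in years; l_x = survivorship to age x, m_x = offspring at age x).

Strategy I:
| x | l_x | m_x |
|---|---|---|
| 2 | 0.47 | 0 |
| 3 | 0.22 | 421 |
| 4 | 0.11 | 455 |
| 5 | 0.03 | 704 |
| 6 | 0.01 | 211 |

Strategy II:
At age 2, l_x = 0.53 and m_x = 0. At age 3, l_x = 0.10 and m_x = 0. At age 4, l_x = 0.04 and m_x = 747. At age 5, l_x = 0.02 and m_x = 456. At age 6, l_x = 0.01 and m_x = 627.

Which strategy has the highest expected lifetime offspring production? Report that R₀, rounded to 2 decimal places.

165.90

Strategy I: R₀ = 0.47×0 + 0.22×421 + 0.11×455 + 0.03×704 + 0.01×211 = 165.9000
Strategy II: R₀ = 0.53×0 + 0.10×0 + 0.04×747 + 0.02×456 + 0.01×627 = 45.2700
Highest R₀: strategy I with 165.9000.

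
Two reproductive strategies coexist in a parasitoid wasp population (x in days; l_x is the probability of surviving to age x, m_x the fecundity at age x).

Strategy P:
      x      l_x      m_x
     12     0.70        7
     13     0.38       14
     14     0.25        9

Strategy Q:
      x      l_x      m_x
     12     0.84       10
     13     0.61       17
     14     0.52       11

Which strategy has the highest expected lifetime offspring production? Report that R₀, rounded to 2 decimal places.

24.49

Strategy P: R₀ = 0.70×7 + 0.38×14 + 0.25×9 = 12.4700
Strategy Q: R₀ = 0.84×10 + 0.61×17 + 0.52×11 = 24.4900
Highest R₀: strategy Q with 24.4900.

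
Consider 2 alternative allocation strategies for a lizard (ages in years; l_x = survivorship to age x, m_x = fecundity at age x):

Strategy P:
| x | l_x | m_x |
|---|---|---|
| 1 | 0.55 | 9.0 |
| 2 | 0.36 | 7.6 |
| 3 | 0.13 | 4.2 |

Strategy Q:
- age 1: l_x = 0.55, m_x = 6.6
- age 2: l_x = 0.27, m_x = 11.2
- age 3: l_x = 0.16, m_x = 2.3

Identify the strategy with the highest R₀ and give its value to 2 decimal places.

Strategy P: R₀ = 0.55×9.0 + 0.36×7.6 + 0.13×4.2 = 8.2320
Strategy Q: R₀ = 0.55×6.6 + 0.27×11.2 + 0.16×2.3 = 7.0220
Highest R₀: strategy P with 8.2320.

8.23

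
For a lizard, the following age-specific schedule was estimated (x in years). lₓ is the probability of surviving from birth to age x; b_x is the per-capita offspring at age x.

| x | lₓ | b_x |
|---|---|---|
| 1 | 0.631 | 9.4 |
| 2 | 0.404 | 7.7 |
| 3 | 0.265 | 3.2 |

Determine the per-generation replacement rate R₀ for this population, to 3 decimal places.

R₀ = Σ lₓ b_x:
  age 1: 0.631 × 9.4 = 5.9314
  age 2: 0.404 × 7.7 = 3.1108
  age 3: 0.265 × 3.2 = 0.8480
R₀ = 5.9314 + 3.1108 + 0.8480 = 9.8902

9.890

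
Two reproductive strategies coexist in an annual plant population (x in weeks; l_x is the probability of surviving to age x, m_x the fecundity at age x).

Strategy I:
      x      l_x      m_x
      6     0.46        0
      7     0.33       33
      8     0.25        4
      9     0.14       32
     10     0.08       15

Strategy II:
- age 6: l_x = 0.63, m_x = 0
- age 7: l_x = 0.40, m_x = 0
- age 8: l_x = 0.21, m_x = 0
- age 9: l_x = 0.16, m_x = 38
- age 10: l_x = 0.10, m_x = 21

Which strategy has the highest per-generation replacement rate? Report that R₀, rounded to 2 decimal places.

17.57

Strategy I: R₀ = 0.46×0 + 0.33×33 + 0.25×4 + 0.14×32 + 0.08×15 = 17.5700
Strategy II: R₀ = 0.63×0 + 0.40×0 + 0.21×0 + 0.16×38 + 0.10×21 = 8.1800
Highest R₀: strategy I with 17.5700.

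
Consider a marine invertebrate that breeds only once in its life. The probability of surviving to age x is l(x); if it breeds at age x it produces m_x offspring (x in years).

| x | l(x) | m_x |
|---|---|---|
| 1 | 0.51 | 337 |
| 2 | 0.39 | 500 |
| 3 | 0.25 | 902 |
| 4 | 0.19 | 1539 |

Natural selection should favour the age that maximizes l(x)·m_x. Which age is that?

Expected offspring if breeding at age x = l(x) × m_x:
  age 1: 0.51 × 337 = 171.870
  age 2: 0.39 × 500 = 195.000
  age 3: 0.25 × 902 = 225.500
  age 4: 0.19 × 1539 = 292.410
Maximum at age 4 (292.410).

4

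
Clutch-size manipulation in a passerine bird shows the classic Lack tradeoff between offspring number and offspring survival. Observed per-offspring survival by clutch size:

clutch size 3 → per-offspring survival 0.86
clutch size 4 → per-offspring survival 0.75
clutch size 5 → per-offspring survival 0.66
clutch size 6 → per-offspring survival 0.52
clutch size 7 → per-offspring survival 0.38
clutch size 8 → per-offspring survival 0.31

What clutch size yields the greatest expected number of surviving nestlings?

Expected surviving nestlings = c × s(c):
  c=3: 3 × 0.86 = 2.580
  c=4: 4 × 0.75 = 3.000
  c=5: 5 × 0.66 = 3.300
  c=6: 6 × 0.52 = 3.120
  c=7: 7 × 0.38 = 2.660
  c=8: 8 × 0.31 = 2.480
Maximum at c = 5 (3.300 surviving nestlings).

5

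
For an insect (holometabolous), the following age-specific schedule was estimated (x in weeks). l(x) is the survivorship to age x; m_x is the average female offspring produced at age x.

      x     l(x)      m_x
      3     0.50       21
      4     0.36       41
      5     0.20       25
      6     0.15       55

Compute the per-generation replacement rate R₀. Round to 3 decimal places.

38.510

R₀ = Σ l(x) m_x:
  age 3: 0.50 × 21 = 10.5000
  age 4: 0.36 × 41 = 14.7600
  age 5: 0.20 × 25 = 5.0000
  age 6: 0.15 × 55 = 8.2500
R₀ = 10.5000 + 14.7600 + 5.0000 + 8.2500 = 38.5100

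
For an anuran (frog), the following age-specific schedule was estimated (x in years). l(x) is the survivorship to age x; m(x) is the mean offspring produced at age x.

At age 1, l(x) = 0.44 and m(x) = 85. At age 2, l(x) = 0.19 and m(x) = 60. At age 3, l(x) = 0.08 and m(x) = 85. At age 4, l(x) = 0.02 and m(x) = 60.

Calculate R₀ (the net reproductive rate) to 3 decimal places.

56.800

R₀ = Σ l(x) m(x):
  age 1: 0.44 × 85 = 37.4000
  age 2: 0.19 × 60 = 11.4000
  age 3: 0.08 × 85 = 6.8000
  age 4: 0.02 × 60 = 1.2000
R₀ = 37.4000 + 11.4000 + 6.8000 + 1.2000 = 56.8000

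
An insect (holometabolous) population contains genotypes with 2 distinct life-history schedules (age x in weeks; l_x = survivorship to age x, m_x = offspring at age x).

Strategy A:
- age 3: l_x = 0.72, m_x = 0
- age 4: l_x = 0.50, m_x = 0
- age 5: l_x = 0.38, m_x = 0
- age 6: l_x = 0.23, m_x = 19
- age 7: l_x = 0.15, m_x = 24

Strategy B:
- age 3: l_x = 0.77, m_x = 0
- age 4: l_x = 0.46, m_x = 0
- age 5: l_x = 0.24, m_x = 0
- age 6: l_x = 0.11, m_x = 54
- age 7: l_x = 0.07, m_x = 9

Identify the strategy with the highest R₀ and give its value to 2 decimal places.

Strategy A: R₀ = 0.72×0 + 0.50×0 + 0.38×0 + 0.23×19 + 0.15×24 = 7.9700
Strategy B: R₀ = 0.77×0 + 0.46×0 + 0.24×0 + 0.11×54 + 0.07×9 = 6.5700
Highest R₀: strategy A with 7.9700.

7.97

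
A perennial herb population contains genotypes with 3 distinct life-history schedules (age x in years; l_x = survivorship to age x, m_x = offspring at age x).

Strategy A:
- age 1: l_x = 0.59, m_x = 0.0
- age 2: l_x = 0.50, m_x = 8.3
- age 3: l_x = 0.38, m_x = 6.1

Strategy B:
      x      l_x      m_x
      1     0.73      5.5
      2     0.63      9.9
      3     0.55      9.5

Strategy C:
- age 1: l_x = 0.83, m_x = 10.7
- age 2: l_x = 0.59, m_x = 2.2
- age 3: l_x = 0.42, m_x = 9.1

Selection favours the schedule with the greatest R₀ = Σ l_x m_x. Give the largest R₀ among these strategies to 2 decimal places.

Strategy A: R₀ = 0.59×0.0 + 0.50×8.3 + 0.38×6.1 = 6.4680
Strategy B: R₀ = 0.73×5.5 + 0.63×9.9 + 0.55×9.5 = 15.4770
Strategy C: R₀ = 0.83×10.7 + 0.59×2.2 + 0.42×9.1 = 14.0010
Highest R₀: strategy B with 15.4770.

15.48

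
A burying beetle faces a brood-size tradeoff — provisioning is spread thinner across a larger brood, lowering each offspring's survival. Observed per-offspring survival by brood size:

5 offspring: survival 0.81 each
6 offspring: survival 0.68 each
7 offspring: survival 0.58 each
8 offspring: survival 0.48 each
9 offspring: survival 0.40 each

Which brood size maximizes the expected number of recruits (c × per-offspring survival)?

Expected recruits = c × s(c):
  c=5: 5 × 0.81 = 4.050
  c=6: 6 × 0.68 = 4.080
  c=7: 7 × 0.58 = 4.060
  c=8: 8 × 0.48 = 3.840
  c=9: 9 × 0.40 = 3.600
Maximum at c = 6 (4.080 recruits).

6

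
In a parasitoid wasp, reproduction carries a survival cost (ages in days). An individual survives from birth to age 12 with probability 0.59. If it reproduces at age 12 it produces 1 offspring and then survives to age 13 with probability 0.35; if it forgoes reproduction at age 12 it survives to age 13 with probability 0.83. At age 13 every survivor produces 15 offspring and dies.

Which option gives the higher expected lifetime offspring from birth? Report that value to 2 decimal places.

7.35

breed at age 12: R₀ = 0.59 × (1 + 0.35 × 15) = 0.59 × 6.2500 = 3.6875
delay to age 13: R₀ = 0.59 × (0.83 × 15) = 0.59 × 12.4500 = 7.3455
Higher: delay to age 13 (7.3455).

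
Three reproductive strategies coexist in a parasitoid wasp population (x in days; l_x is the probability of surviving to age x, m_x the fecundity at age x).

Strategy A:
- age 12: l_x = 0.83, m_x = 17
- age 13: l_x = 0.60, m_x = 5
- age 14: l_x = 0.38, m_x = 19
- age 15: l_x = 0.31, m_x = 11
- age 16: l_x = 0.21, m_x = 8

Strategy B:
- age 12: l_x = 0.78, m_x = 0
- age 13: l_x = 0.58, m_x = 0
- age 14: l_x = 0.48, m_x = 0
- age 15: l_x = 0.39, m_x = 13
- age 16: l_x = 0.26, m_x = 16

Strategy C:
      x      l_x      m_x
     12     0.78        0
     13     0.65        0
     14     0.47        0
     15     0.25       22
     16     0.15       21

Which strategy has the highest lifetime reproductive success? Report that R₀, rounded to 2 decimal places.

29.42

Strategy A: R₀ = 0.83×17 + 0.60×5 + 0.38×19 + 0.31×11 + 0.21×8 = 29.4200
Strategy B: R₀ = 0.78×0 + 0.58×0 + 0.48×0 + 0.39×13 + 0.26×16 = 9.2300
Strategy C: R₀ = 0.78×0 + 0.65×0 + 0.47×0 + 0.25×22 + 0.15×21 = 8.6500
Highest R₀: strategy A with 29.4200.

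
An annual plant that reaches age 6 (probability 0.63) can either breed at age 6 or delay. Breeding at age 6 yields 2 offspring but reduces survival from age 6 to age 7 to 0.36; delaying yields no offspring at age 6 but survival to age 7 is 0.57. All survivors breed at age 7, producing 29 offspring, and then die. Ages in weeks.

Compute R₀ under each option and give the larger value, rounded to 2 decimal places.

10.41

breed at age 6: R₀ = 0.63 × (2 + 0.36 × 29) = 0.63 × 12.4400 = 7.8372
delay to age 7: R₀ = 0.63 × (0.57 × 29) = 0.63 × 16.5300 = 10.4139
Higher: delay to age 7 (10.4139).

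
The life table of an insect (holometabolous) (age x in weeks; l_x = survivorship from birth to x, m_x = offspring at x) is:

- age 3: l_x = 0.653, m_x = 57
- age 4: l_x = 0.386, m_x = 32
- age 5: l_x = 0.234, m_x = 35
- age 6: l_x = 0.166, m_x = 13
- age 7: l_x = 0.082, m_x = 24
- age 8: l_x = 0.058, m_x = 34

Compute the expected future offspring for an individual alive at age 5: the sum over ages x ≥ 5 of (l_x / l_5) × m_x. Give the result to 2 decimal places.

l_5 = 0.234. Conditional survival from age 5 to x is l_x / l_5.
  x=5: (0.234/0.234) × 35 = 35.0000
  x=6: (0.166/0.234) × 13 = 9.2222
  x=7: (0.082/0.234) × 24 = 8.4103
  x=8: (0.058/0.234) × 34 = 8.4274
Sum = 35.0000 + 9.2222 + 8.4103 + 8.4274 = 61.0598

61.06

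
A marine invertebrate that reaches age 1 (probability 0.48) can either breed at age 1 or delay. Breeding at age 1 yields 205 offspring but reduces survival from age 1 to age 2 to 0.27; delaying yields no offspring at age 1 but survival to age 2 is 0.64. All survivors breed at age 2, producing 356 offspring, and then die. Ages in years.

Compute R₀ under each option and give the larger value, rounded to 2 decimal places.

breed at age 1: R₀ = 0.48 × (205 + 0.27 × 356) = 0.48 × 301.1200 = 144.5376
delay to age 2: R₀ = 0.48 × (0.64 × 356) = 0.48 × 227.8400 = 109.3632
Higher: breed at age 1 (144.5376).

144.54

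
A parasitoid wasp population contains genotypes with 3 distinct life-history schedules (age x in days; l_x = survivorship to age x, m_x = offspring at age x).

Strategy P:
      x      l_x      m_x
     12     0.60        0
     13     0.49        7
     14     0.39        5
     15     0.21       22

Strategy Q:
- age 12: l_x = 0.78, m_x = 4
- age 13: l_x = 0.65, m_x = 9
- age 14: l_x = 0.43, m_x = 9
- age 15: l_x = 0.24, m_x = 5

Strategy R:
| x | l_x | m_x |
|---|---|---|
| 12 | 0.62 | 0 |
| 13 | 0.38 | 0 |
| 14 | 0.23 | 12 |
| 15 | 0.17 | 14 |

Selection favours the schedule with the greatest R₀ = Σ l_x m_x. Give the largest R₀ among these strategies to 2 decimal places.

Strategy P: R₀ = 0.60×0 + 0.49×7 + 0.39×5 + 0.21×22 = 10.0000
Strategy Q: R₀ = 0.78×4 + 0.65×9 + 0.43×9 + 0.24×5 = 14.0400
Strategy R: R₀ = 0.62×0 + 0.38×0 + 0.23×12 + 0.17×14 = 5.1400
Highest R₀: strategy Q with 14.0400.

14.04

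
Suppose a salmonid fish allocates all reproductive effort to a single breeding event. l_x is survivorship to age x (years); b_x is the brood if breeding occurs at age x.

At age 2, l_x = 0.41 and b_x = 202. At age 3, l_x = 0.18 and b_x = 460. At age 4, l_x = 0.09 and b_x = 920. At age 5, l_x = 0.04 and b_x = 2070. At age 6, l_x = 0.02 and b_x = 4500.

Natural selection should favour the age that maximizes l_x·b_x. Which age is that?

6

Expected offspring if breeding at age x = l_x × b_x:
  age 2: 0.41 × 202 = 82.820
  age 3: 0.18 × 460 = 82.800
  age 4: 0.09 × 920 = 82.800
  age 5: 0.04 × 2070 = 82.800
  age 6: 0.02 × 4500 = 90.000
Maximum at age 6 (90.000).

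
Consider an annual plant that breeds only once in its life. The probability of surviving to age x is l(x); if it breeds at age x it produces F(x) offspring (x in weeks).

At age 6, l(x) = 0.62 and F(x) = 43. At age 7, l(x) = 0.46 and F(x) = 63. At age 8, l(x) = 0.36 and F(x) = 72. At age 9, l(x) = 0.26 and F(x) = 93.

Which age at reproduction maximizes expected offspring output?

Expected offspring if breeding at age x = l(x) × F(x):
  age 6: 0.62 × 43 = 26.660
  age 7: 0.46 × 63 = 28.980
  age 8: 0.36 × 72 = 25.920
  age 9: 0.26 × 93 = 24.180
Maximum at age 7 (28.980).

7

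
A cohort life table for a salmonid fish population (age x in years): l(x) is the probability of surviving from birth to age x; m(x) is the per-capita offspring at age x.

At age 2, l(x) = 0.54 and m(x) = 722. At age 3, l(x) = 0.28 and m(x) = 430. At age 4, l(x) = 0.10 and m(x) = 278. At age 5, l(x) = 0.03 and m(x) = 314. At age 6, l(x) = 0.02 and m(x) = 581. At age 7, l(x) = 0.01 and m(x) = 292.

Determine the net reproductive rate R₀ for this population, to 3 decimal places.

562.040

R₀ = Σ l(x) m(x):
  age 2: 0.54 × 722 = 389.8800
  age 3: 0.28 × 430 = 120.4000
  age 4: 0.10 × 278 = 27.8000
  age 5: 0.03 × 314 = 9.4200
  age 6: 0.02 × 581 = 11.6200
  age 7: 0.01 × 292 = 2.9200
R₀ = 389.8800 + 120.4000 + 27.8000 + 9.4200 + 11.6200 + 2.9200 = 562.0400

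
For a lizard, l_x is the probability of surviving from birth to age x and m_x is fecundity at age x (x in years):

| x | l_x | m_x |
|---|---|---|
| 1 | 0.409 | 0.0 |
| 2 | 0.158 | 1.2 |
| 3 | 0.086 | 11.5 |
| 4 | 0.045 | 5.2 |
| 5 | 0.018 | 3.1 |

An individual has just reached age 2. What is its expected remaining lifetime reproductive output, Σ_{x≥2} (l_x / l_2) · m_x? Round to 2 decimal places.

9.29

l_2 = 0.158. Conditional survival from age 2 to x is l_x / l_2.
  x=2: (0.158/0.158) × 1.2 = 1.2000
  x=3: (0.086/0.158) × 11.5 = 6.2595
  x=4: (0.045/0.158) × 5.2 = 1.4810
  x=5: (0.018/0.158) × 3.1 = 0.3532
Sum = 1.2000 + 6.2595 + 1.4810 + 0.3532 = 9.2937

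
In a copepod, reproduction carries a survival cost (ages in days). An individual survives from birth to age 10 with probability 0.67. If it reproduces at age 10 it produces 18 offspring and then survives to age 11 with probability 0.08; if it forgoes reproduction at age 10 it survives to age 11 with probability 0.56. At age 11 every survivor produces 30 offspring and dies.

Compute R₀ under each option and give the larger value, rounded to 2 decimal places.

13.67

breed at age 10: R₀ = 0.67 × (18 + 0.08 × 30) = 0.67 × 20.4000 = 13.6680
delay to age 11: R₀ = 0.67 × (0.56 × 30) = 0.67 × 16.8000 = 11.2560
Higher: breed at age 10 (13.6680).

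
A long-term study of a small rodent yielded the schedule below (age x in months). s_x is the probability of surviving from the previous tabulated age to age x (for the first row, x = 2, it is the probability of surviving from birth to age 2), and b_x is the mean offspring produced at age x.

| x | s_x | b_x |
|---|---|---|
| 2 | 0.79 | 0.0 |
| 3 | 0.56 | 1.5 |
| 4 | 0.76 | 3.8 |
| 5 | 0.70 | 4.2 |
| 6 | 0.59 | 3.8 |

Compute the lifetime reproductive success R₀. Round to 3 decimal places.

3.457

Survivorship from birth: l_x = s_2·s_3·…·s_x.
  l_2 = 0.79000
  l_3 = 0.44240
  l_4 = 0.33622
  l_5 = 0.23536
  l_6 = 0.13886
R₀ = Σ l_x b_x:
  age 2: 0.79000 × 0.0 = 0.0000
  age 3: 0.44240 × 1.5 = 0.6636
  age 4: 0.33622 × 3.8 = 1.2776
  age 5: 0.23536 × 4.2 = 0.9885
  age 6: 0.13886 × 3.8 = 0.5277
R₀ = 0.0000 + 0.6636 + 1.2776 + 0.9885 + 0.5277 = 3.4574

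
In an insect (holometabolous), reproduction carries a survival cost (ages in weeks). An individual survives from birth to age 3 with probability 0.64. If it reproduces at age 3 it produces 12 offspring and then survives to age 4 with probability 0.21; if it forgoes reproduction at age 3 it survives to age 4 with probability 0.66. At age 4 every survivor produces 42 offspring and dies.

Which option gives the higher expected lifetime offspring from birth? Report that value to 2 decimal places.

breed at age 3: R₀ = 0.64 × (12 + 0.21 × 42) = 0.64 × 20.8200 = 13.3248
delay to age 4: R₀ = 0.64 × (0.66 × 42) = 0.64 × 27.7200 = 17.7408
Higher: delay to age 4 (17.7408).

17.74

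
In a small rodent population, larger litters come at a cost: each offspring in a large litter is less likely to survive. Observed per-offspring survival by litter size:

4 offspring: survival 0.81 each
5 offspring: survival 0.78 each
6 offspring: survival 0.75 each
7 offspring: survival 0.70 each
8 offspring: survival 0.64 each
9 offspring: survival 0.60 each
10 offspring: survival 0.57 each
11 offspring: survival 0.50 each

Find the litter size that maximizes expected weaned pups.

Expected weaned pups = c × s(c):
  c=4: 4 × 0.81 = 3.240
  c=5: 5 × 0.78 = 3.900
  c=6: 6 × 0.75 = 4.500
  c=7: 7 × 0.70 = 4.900
  c=8: 8 × 0.64 = 5.120
  c=9: 9 × 0.60 = 5.400
  c=10: 10 × 0.57 = 5.700
  c=11: 11 × 0.50 = 5.500
Maximum at c = 10 (5.700 weaned pups).

10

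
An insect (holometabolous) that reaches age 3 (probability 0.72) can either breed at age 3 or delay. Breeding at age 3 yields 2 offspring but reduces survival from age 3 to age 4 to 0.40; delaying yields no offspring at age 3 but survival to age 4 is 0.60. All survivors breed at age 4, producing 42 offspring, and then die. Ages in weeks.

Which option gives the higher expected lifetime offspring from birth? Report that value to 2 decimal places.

18.14

breed at age 3: R₀ = 0.72 × (2 + 0.40 × 42) = 0.72 × 18.8000 = 13.5360
delay to age 4: R₀ = 0.72 × (0.60 × 42) = 0.72 × 25.2000 = 18.1440
Higher: delay to age 4 (18.1440).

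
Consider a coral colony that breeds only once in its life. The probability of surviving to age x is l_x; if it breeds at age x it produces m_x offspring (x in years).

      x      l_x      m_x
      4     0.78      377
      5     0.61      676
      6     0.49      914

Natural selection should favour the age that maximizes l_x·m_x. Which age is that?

6

Expected offspring if breeding at age x = l_x × m_x:
  age 4: 0.78 × 377 = 294.060
  age 5: 0.61 × 676 = 412.360
  age 6: 0.49 × 914 = 447.860
Maximum at age 6 (447.860).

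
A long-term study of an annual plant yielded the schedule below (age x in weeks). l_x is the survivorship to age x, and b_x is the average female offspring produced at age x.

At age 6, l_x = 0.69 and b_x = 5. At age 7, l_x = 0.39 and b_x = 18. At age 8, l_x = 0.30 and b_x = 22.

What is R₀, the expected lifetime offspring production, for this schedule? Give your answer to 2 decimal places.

17.07

R₀ = Σ l_x b_x:
  age 6: 0.69 × 5 = 3.4500
  age 7: 0.39 × 18 = 7.0200
  age 8: 0.30 × 22 = 6.6000
R₀ = 3.4500 + 7.0200 + 6.6000 = 17.0700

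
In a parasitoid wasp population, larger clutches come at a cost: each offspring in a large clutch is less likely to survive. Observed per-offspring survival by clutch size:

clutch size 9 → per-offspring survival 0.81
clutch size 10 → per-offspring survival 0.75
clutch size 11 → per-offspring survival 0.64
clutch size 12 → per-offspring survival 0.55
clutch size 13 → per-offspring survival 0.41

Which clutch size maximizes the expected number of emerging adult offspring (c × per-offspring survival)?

10

Expected emerging adult offspring = c × s(c):
  c=9: 9 × 0.81 = 7.290
  c=10: 10 × 0.75 = 7.500
  c=11: 11 × 0.64 = 7.040
  c=12: 12 × 0.55 = 6.600
  c=13: 13 × 0.41 = 5.330
Maximum at c = 10 (7.500 emerging adult offspring).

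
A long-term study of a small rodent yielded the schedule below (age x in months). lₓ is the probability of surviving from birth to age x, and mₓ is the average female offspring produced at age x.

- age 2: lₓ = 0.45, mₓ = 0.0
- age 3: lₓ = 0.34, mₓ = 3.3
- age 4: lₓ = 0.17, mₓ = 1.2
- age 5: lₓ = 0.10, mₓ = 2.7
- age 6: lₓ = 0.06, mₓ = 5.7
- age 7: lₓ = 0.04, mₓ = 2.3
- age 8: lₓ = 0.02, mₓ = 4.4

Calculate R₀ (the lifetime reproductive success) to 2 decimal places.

2.12

R₀ = Σ lₓ mₓ:
  age 2: 0.45 × 0.0 = 0.0000
  age 3: 0.34 × 3.3 = 1.1220
  age 4: 0.17 × 1.2 = 0.2040
  age 5: 0.10 × 2.7 = 0.2700
  age 6: 0.06 × 5.7 = 0.3420
  age 7: 0.04 × 2.3 = 0.0920
  age 8: 0.02 × 4.4 = 0.0880
R₀ = 0.0000 + 1.1220 + 0.2040 + 0.2700 + 0.3420 + 0.0920 + 0.0880 = 2.1180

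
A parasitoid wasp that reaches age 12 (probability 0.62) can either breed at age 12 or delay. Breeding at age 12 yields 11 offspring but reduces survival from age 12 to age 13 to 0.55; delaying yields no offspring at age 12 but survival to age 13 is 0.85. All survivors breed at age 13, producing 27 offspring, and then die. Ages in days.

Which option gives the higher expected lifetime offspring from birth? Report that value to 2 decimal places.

breed at age 12: R₀ = 0.62 × (11 + 0.55 × 27) = 0.62 × 25.8500 = 16.0270
delay to age 13: R₀ = 0.62 × (0.85 × 27) = 0.62 × 22.9500 = 14.2290
Higher: breed at age 12 (16.0270).

16.03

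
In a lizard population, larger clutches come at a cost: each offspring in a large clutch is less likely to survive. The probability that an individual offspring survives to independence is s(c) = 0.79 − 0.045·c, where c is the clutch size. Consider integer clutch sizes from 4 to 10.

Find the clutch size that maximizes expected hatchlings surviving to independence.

9

Expected hatchlings surviving to independence = c × s(c):
  c=4: 4 × 0.610 = 2.440
  c=5: 5 × 0.565 = 2.825
  c=6: 6 × 0.520 = 3.120
  c=7: 7 × 0.475 = 3.325
  c=8: 8 × 0.430 = 3.440
  c=9: 9 × 0.385 = 3.465
  c=10: 10 × 0.340 = 3.400
Maximum at c = 9 (3.465 hatchlings surviving to independence).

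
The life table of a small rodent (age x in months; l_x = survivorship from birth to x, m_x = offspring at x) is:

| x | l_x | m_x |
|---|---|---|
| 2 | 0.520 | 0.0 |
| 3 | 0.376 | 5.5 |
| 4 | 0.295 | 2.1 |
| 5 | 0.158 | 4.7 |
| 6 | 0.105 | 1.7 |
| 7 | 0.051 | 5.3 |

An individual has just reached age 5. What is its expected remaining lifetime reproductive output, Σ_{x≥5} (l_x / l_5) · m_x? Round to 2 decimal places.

7.54

l_5 = 0.158. Conditional survival from age 5 to x is l_x / l_5.
  x=5: (0.158/0.158) × 4.7 = 4.7000
  x=6: (0.105/0.158) × 1.7 = 1.1297
  x=7: (0.051/0.158) × 5.3 = 1.7108
Sum = 4.7000 + 1.1297 + 1.7108 = 7.5405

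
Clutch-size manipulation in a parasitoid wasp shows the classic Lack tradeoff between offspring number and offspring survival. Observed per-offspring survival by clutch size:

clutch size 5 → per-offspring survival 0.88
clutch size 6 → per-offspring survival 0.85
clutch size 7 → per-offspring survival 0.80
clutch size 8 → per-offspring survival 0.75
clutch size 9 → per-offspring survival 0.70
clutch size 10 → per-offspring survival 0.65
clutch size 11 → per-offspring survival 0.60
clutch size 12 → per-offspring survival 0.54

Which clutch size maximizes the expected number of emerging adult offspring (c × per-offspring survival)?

Expected emerging adult offspring = c × s(c):
  c=5: 5 × 0.88 = 4.400
  c=6: 6 × 0.85 = 5.100
  c=7: 7 × 0.80 = 5.600
  c=8: 8 × 0.75 = 6.000
  c=9: 9 × 0.70 = 6.300
  c=10: 10 × 0.65 = 6.500
  c=11: 11 × 0.60 = 6.600
  c=12: 12 × 0.54 = 6.480
Maximum at c = 11 (6.600 emerging adult offspring).

11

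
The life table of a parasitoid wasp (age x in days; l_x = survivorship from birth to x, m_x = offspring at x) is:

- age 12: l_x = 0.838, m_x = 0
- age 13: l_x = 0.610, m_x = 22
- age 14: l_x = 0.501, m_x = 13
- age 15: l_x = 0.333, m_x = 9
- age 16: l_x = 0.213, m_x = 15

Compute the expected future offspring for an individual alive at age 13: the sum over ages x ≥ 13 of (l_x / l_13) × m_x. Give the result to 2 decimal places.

42.83

l_13 = 0.610. Conditional survival from age 13 to x is l_x / l_13.
  x=13: (0.610/0.610) × 22 = 22.0000
  x=14: (0.501/0.610) × 13 = 10.6770
  x=15: (0.333/0.610) × 9 = 4.9131
  x=16: (0.213/0.610) × 15 = 5.2377
Sum = 22.0000 + 10.6770 + 4.9131 + 5.2377 = 42.8279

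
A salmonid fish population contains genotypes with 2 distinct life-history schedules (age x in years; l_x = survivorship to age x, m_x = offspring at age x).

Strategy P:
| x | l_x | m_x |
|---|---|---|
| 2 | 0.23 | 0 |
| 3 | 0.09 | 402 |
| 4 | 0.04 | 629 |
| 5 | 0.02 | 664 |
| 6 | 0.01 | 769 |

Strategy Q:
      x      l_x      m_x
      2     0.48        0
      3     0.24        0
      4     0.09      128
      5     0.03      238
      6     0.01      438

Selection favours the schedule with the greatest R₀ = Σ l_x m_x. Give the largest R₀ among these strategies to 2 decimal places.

82.31

Strategy P: R₀ = 0.23×0 + 0.09×402 + 0.04×629 + 0.02×664 + 0.01×769 = 82.3100
Strategy Q: R₀ = 0.48×0 + 0.24×0 + 0.09×128 + 0.03×238 + 0.01×438 = 23.0400
Highest R₀: strategy P with 82.3100.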